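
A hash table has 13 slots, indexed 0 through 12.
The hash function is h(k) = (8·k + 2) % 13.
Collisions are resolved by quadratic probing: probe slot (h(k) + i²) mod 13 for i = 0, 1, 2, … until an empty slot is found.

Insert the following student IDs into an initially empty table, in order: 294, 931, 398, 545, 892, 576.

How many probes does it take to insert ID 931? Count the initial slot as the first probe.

294 hashes to 1; slot 1 is free => place at 1.
931 hashes to 1; 1 taken => place at 2.
398 hashes to 1; 1,2 taken => place at 5.
545 hashes to 7; slot 7 is free => place at 7.
892 hashes to 1; 1,2,5 taken => place at 10.
576 hashes to 8; slot 8 is free => place at 8.
Table: [∅, 294, 931, ∅, ∅, 398, ∅, 545, 576, ∅, 892, ∅, ∅]

2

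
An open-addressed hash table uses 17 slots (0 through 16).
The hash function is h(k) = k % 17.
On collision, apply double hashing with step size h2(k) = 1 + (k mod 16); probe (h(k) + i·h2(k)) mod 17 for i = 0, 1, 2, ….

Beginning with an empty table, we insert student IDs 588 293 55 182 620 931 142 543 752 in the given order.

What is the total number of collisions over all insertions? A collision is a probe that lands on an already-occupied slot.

588 hashes to 10; slot 10 is free → place at 10.
293 hashes to 4; slot 4 is free → place at 4.
55 hashes to 4, h2=8; 4 taken → place at 12.
182 hashes to 12, h2=7; 12 taken → place at 2.
620 hashes to 8; slot 8 is free → place at 8.
931 hashes to 13; slot 13 is free → place at 13.
142 hashes to 6; slot 6 is free → place at 6.
543 hashes to 16; slot 16 is free → place at 16.
752 hashes to 4, h2=1; 4 taken → place at 5.
Table: [-, -, 182, -, 293, 752, 142, -, 620, -, 588, -, 55, 931, -, -, 543]

3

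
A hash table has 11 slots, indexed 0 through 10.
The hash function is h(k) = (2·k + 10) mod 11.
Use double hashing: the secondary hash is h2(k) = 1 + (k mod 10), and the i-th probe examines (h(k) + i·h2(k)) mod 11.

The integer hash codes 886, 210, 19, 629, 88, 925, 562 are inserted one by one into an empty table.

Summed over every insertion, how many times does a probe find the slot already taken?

Insert 886: h=0, slot 0 empty → index 0.
Insert 210: h=1, slot 1 empty → index 1.
Insert 19: h=4, slot 4 empty → index 4.
Insert 629: h=3, slot 3 empty → index 3.
Insert 88: h=10, slot 10 empty → index 10.
Insert 925: h=1, h2=6, slot 1 occupied → index 7.
Insert 562: h=1, h2=3, slots 1,4,7,10 occupied → index 2.
Table: [886, 210, 562, 629, 19, -, -, 925, -, -, 88]

5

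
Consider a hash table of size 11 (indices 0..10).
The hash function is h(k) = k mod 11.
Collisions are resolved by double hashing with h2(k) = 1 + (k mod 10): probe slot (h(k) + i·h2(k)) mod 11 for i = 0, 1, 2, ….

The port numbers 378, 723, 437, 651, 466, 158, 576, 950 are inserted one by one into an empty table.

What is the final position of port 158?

9

378 hashes to 4; slot 4 is free -> place at 4.
723 hashes to 8; slot 8 is free -> place at 8.
437 hashes to 8, h2=8; 8 taken -> place at 5.
651 hashes to 2; slot 2 is free -> place at 2.
466 hashes to 4, h2=7; 4 taken -> place at 0.
158 hashes to 4, h2=9; 4,2,0 taken -> place at 9.
576 hashes to 4, h2=7; 4,0 taken -> place at 7.
950 hashes to 4, h2=1; 4,5 taken -> place at 6.
Table: [466, ., 651, ., 378, 437, 950, 576, 723, 158, .]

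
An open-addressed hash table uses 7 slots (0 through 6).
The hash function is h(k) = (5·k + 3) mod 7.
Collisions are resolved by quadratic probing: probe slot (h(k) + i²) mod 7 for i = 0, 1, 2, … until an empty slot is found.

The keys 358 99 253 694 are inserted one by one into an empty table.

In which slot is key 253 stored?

Insert 358: h=1, slot 1 empty → index 1.
Insert 99: h=1, slot 1 occupied → index 2.
Insert 253: h=1, slots 1,2 occupied → index 5.
Insert 694: h=1, slots 1,2,5 occupied → index 3.
Table: [_, 358, 99, 694, _, 253, _]

5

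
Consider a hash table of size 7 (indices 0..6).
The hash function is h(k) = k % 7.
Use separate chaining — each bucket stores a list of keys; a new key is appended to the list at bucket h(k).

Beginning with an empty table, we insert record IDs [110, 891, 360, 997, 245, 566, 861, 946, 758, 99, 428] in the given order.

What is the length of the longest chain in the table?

3

Insert 110: h=5, bucket 5 empty → new chain.
Insert 891: h=2, bucket 2 empty → new chain.
Insert 360: h=3, bucket 3 empty → new chain.
Insert 997: h=3, bucket 3 nonempty → append to chain.
Insert 245: h=0, bucket 0 empty → new chain.
Insert 566: h=6, bucket 6 empty → new chain.
Insert 861: h=0, bucket 0 nonempty → append to chain.
Insert 946: h=1, bucket 1 empty → new chain.
Insert 758: h=2, bucket 2 nonempty → append to chain.
Insert 99: h=1, bucket 1 nonempty → append to chain.
Insert 428: h=1, bucket 1 nonempty → append to chain.
Final buckets:
0: 245 -> 861
1: 946 -> 99 -> 428
2: 891 -> 758
3: 360 -> 997
4: _
5: 110
6: 566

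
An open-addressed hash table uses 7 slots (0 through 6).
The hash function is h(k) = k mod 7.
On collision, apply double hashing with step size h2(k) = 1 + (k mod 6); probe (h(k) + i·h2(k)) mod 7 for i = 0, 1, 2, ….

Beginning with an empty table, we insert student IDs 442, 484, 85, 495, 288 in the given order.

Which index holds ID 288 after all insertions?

442: h=1 => slot 1
484: h=1, h2=5, probe 1,6 => slot 6
85: h=1, h2=2, probe 1,3 => slot 3
495: h=5 => slot 5
288: h=1, h2=1, probe 1,2 => slot 2
Table: [., 442, 288, 85, ., 495, 484]

2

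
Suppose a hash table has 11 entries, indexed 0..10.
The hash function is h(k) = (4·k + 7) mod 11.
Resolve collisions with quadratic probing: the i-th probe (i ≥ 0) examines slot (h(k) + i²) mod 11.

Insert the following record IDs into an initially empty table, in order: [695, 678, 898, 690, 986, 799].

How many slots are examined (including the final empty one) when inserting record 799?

695 hashes to 4; slot 4 is free -> place at 4.
678 hashes to 2; slot 2 is free -> place at 2.
898 hashes to 2; 2 taken -> place at 3.
690 hashes to 6; slot 6 is free -> place at 6.
986 hashes to 2; 2,3,6 taken -> place at 0.
799 hashes to 2; 2,3,6,0 taken -> place at 7.
Table: [986, -, 678, 898, 695, -, 690, 799, -, -, -]

5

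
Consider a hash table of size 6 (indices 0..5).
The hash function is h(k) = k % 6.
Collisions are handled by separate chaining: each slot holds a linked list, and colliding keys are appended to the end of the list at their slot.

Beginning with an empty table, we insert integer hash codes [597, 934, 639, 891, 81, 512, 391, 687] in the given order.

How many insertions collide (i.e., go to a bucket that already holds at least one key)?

4

Insert 597: h=3, bucket 3 empty → new chain.
Insert 934: h=4, bucket 4 empty → new chain.
Insert 639: h=3, bucket 3 nonempty → append to chain.
Insert 891: h=3, bucket 3 nonempty → append to chain.
Insert 81: h=3, bucket 3 nonempty → append to chain.
Insert 512: h=2, bucket 2 empty → new chain.
Insert 391: h=1, bucket 1 empty → new chain.
Insert 687: h=3, bucket 3 nonempty → append to chain.
Final buckets:
0: —
1: 391
2: 512
3: 597 -> 639 -> 891 -> 81 -> 687
4: 934
5: —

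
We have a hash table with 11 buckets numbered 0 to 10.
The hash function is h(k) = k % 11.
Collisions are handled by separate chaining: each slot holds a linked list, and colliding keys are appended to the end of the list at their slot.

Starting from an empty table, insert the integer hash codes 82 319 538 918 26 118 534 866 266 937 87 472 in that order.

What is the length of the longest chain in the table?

Insert 82: h=5, bucket 5 empty → new chain.
Insert 319: h=0, bucket 0 empty → new chain.
Insert 538: h=10, bucket 10 empty → new chain.
Insert 918: h=5, bucket 5 nonempty → append to chain.
Insert 26: h=4, bucket 4 empty → new chain.
Insert 118: h=8, bucket 8 empty → new chain.
Insert 534: h=6, bucket 6 empty → new chain.
Insert 866: h=8, bucket 8 nonempty → append to chain.
Insert 266: h=2, bucket 2 empty → new chain.
Insert 937: h=2, bucket 2 nonempty → append to chain.
Insert 87: h=10, bucket 10 nonempty → append to chain.
Insert 472: h=10, bucket 10 nonempty → append to chain.
Final buckets:
0: 319
1: —
2: 266 -> 937
3: —
4: 26
5: 82 -> 918
6: 534
7: —
8: 118 -> 866
9: —
10: 538 -> 87 -> 472

3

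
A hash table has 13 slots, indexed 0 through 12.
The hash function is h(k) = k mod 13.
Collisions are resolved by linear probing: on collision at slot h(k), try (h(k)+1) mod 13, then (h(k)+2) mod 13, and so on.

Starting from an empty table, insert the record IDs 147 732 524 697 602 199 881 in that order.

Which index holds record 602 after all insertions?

147: h=4 => slot 4
732: h=4, probe 4,5 => slot 5
524: h=4, probe 4,5,6 => slot 6
697: h=8 => slot 8
602: h=4, probe 4,5,6,7 => slot 7
199: h=4, probe 4,5,6,7,8,9 => slot 9
881: h=10 => slot 10
Table: [-, -, -, -, 147, 732, 524, 602, 697, 199, 881, -, -]

7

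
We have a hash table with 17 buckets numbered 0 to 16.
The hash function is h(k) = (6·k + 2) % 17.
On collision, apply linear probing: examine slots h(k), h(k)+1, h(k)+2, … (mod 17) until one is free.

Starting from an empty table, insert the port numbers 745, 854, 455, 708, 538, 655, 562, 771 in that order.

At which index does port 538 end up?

2

745 hashes to 1; slot 1 is free => place at 1.
854 hashes to 9; slot 9 is free => place at 9.
455 hashes to 12; slot 12 is free => place at 12.
708 hashes to 0; slot 0 is free => place at 0.
538 hashes to 0; 0,1 taken => place at 2.
655 hashes to 5; slot 5 is free => place at 5.
562 hashes to 8; slot 8 is free => place at 8.
771 hashes to 4; slot 4 is free => place at 4.
Table: [708, 745, 538, _, 771, 655, _, _, 562, 854, _, _, 455, _, _, _, _]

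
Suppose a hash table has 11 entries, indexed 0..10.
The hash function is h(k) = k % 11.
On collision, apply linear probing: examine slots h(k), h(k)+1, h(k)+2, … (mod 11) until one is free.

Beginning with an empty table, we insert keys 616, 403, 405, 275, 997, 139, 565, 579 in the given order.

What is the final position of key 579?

2

616 hashes to 0; slot 0 is free → place at 0.
403 hashes to 7; slot 7 is free → place at 7.
405 hashes to 9; slot 9 is free → place at 9.
275 hashes to 0; 0 taken → place at 1.
997 hashes to 7; 7 taken → place at 8.
139 hashes to 7; 7,8,9 taken → place at 10.
565 hashes to 4; slot 4 is free → place at 4.
579 hashes to 7; 7,8,9,10,0,1 taken → place at 2.
Table: [616, 275, 579, —, 565, —, —, 403, 997, 405, 139]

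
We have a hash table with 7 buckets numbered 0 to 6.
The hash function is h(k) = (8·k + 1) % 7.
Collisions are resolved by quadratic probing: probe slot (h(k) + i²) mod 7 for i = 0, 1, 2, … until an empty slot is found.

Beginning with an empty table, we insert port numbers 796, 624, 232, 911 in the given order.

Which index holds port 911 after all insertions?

4

796 hashes to 6; slot 6 is free -> place at 6.
624 hashes to 2; slot 2 is free -> place at 2.
232 hashes to 2; 2 taken -> place at 3.
911 hashes to 2; 2,3,6 taken -> place at 4.
Table: [_, _, 624, 232, 911, _, 796]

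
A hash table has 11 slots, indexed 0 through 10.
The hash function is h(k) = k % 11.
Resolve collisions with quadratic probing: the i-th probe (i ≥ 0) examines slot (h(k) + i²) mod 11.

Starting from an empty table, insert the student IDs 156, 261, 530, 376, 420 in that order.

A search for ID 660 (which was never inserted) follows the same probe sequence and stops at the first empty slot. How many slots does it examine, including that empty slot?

156 hashes to 2; slot 2 is free -> place at 2.
261 hashes to 8; slot 8 is free -> place at 8.
530 hashes to 2; 2 taken -> place at 3.
376 hashes to 2; 2,3 taken -> place at 6.
420 hashes to 2; 2,3,6 taken -> place at 0.
Table: [420, _, 156, 530, _, _, 376, _, 261, _, _]
Lookup 660: h=0, probe 0,1 → slot 1 empty, not found.

2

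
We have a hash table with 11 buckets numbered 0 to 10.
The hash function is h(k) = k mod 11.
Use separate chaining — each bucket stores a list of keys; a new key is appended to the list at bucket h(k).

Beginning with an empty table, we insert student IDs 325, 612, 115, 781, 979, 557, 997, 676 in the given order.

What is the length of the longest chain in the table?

3

Insert 325: h=6, bucket 6 empty -> new chain.
Insert 612: h=7, bucket 7 empty -> new chain.
Insert 115: h=5, bucket 5 empty -> new chain.
Insert 781: h=0, bucket 0 empty -> new chain.
Insert 979: h=0, bucket 0 nonempty -> append to chain.
Insert 557: h=7, bucket 7 nonempty -> append to chain.
Insert 997: h=7, bucket 7 nonempty -> append to chain.
Insert 676: h=5, bucket 5 nonempty -> append to chain.
Final buckets:
0: 781 -> 979
1: —
2: —
3: —
4: —
5: 115 -> 676
6: 325
7: 612 -> 557 -> 997
8: —
9: —
10: —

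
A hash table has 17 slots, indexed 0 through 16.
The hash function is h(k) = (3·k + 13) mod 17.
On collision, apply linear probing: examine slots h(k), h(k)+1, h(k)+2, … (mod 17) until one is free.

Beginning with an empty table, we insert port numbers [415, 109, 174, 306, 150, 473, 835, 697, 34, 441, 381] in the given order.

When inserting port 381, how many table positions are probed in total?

415 hashes to 0; slot 0 is free → place at 0.
109 hashes to 0; 0 taken → place at 1.
174 hashes to 8; slot 8 is free → place at 8.
306 hashes to 13; slot 13 is free → place at 13.
150 hashes to 4; slot 4 is free → place at 4.
473 hashes to 4; 4 taken → place at 5.
835 hashes to 2; slot 2 is free → place at 2.
697 hashes to 13; 13 taken → place at 14.
34 hashes to 13; 13,14 taken → place at 15.
441 hashes to 10; slot 10 is free → place at 10.
381 hashes to 0; 0,1,2 taken → place at 3.
Table: [415, 109, 835, 381, 150, 473, —, —, 174, —, 441, —, —, 306, 697, 34, —]

4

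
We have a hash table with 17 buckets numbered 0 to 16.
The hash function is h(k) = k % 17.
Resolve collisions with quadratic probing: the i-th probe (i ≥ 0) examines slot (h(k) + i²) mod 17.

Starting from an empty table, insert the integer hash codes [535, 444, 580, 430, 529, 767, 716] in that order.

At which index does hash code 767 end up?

11

535: h=8 => slot 8
444: h=2 => slot 2
580: h=2, probe 2,3 => slot 3
430: h=5 => slot 5
529: h=2, probe 2,3,6 => slot 6
767: h=2, probe 2,3,6,11 => slot 11
716: h=2, probe 2,3,6,11,1 => slot 1
Table: [_, 716, 444, 580, _, 430, 529, _, 535, _, _, 767, _, _, _, _, _]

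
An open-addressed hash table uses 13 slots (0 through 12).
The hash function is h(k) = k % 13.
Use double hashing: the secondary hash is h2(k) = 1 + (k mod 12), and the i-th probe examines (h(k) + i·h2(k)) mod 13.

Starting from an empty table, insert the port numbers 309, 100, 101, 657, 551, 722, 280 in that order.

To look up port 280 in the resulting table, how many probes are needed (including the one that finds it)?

2

309: h=10 → slot 10
100: h=9 → slot 9
101: h=10, h2=6, probe 10,3 → slot 3
657: h=7 → slot 7
551: h=5 → slot 5
722: h=7, h2=3, probe 7,10,0 → slot 0
280: h=7, h2=5, probe 7,12 → slot 12
Table: [722, ∅, ∅, 101, ∅, 551, ∅, 657, ∅, 100, 309, ∅, 280]
Lookup 280: h=7, h2=5, probe 7,12 → found at 12.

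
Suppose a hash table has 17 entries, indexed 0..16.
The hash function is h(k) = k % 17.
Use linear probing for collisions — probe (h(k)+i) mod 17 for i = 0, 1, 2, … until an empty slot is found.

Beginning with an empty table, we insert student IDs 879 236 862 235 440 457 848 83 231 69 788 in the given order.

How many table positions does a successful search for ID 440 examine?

Insert 879: h=12, slot 12 empty -> index 12.
Insert 236: h=15, slot 15 empty -> index 15.
Insert 862: h=12, slot 12 occupied -> index 13.
Insert 235: h=14, slot 14 empty -> index 14.
Insert 440: h=15, slot 15 occupied -> index 16.
Insert 457: h=15, slots 15,16 occupied -> index 0.
Insert 848: h=15, slots 15,16,0 occupied -> index 1.
Insert 83: h=15, slots 15,16,0,1 occupied -> index 2.
Insert 231: h=10, slot 10 empty -> index 10.
Insert 69: h=1, slots 1,2 occupied -> index 3.
Insert 788: h=6, slot 6 empty -> index 6.
Table: [457, 848, 83, 69, ∅, ∅, 788, ∅, ∅, ∅, 231, ∅, 879, 862, 235, 236, 440]
Lookup 440: h=15, probe 15,16 → found at 16.

2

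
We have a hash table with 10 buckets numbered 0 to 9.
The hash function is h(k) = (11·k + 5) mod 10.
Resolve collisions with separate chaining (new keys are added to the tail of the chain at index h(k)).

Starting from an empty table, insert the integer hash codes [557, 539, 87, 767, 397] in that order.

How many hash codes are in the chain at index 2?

4

557 -> bucket 2
539 -> bucket 4
87 -> bucket 2 (collision)
767 -> bucket 2 (collision)
397 -> bucket 2 (collision)
Final buckets:
0: -
1: -
2: 557 -> 87 -> 767 -> 397
3: -
4: 539
5: -
6: -
7: -
8: -
9: -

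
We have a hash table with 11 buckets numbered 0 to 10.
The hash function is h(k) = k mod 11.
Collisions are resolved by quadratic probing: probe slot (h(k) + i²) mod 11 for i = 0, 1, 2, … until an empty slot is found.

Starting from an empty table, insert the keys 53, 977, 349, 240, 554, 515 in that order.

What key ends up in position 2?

53: h=9 => slot 9
977: h=9, probe 9,10 => slot 10
349: h=8 => slot 8
240: h=9, probe 9,10,2 => slot 2
554: h=4 => slot 4
515: h=9, probe 9,10,2,7 => slot 7
Table: [., ., 240, ., 554, ., ., 515, 349, 53, 977]

240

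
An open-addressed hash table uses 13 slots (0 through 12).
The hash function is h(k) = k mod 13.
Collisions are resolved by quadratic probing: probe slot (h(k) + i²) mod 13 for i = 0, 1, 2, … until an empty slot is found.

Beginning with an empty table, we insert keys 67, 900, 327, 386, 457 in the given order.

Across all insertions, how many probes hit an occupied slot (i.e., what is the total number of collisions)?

5

Insert 67: h=2, slot 2 empty => index 2.
Insert 900: h=3, slot 3 empty => index 3.
Insert 327: h=2, slots 2,3 occupied => index 6.
Insert 386: h=9, slot 9 empty => index 9.
Insert 457: h=2, slots 2,3,6 occupied => index 11.
Table: [∅, ∅, 67, 900, ∅, ∅, 327, ∅, ∅, 386, ∅, 457, ∅]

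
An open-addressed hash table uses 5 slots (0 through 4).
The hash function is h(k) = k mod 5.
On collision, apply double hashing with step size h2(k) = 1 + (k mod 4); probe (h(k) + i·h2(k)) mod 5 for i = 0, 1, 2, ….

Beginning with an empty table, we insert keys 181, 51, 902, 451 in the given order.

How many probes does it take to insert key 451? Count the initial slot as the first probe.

3

181: h=1 → slot 1
51: h=1, h2=4, probe 1,0 → slot 0
902: h=2 → slot 2
451: h=1, h2=4, probe 1,0,4 → slot 4
Table: [51, 181, 902, ∅, 451]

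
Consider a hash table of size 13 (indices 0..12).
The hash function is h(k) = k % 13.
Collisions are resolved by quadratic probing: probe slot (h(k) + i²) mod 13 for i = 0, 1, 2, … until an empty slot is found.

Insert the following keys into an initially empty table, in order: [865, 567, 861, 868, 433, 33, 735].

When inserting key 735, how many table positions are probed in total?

6

Insert 865: h=7, slot 7 empty → index 7.
Insert 567: h=8, slot 8 empty → index 8.
Insert 861: h=3, slot 3 empty → index 3.
Insert 868: h=10, slot 10 empty → index 10.
Insert 433: h=4, slot 4 empty → index 4.
Insert 33: h=7, slots 7,8 occupied → index 11.
Insert 735: h=7, slots 7,8,11,3,10 occupied → index 6.
Table: [—, —, —, 861, 433, —, 735, 865, 567, —, 868, 33, —]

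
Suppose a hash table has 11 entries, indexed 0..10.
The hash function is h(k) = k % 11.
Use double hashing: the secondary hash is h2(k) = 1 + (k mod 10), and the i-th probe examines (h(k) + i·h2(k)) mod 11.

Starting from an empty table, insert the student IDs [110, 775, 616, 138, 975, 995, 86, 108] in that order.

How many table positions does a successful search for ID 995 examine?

Insert 110: h=0, slot 0 empty → index 0.
Insert 775: h=5, slot 5 empty → index 5.
Insert 616: h=0, h2=7, slot 0 occupied → index 7.
Insert 138: h=6, slot 6 empty → index 6.
Insert 975: h=7, h2=6, slot 7 occupied → index 2.
Insert 995: h=5, h2=6, slots 5,0,6 occupied → index 1.
Insert 86: h=9, slot 9 empty → index 9.
Insert 108: h=9, h2=9, slots 9,7,5 occupied → index 3.
Table: [110, 995, 975, 108, -, 775, 138, 616, -, 86, -]
Lookup 995: h=5, h2=6, probe 5,0,6,1 → found at 1.

4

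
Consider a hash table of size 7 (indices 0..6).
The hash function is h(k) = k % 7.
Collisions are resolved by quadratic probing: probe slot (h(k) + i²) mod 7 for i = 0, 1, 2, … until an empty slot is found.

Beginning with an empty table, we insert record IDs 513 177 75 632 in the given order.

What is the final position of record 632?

6

513 hashes to 2; slot 2 is free -> place at 2.
177 hashes to 2; 2 taken -> place at 3.
75 hashes to 5; slot 5 is free -> place at 5.
632 hashes to 2; 2,3 taken -> place at 6.
Table: [-, -, 513, 177, -, 75, 632]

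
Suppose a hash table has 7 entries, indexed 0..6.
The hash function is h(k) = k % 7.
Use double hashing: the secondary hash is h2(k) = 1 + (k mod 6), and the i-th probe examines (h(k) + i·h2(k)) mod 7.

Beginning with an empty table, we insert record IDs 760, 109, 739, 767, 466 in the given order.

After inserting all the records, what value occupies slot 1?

739

760: h=4 => slot 4
109: h=4, h2=2, probe 4,6 => slot 6
739: h=4, h2=2, probe 4,6,1 => slot 1
767: h=4, h2=6, probe 4,3 => slot 3
466: h=4, h2=5, probe 4,2 => slot 2
Table: [., 739, 466, 767, 760, ., 109]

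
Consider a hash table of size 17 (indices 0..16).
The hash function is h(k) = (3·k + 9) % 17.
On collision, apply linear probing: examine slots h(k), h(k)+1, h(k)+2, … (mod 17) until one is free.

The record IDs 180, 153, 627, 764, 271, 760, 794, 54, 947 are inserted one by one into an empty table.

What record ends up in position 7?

271

180 hashes to 5; slot 5 is free -> place at 5.
153 hashes to 9; slot 9 is free -> place at 9.
627 hashes to 3; slot 3 is free -> place at 3.
764 hashes to 6; slot 6 is free -> place at 6.
271 hashes to 6; 6 taken -> place at 7.
760 hashes to 11; slot 11 is free -> place at 11.
794 hashes to 11; 11 taken -> place at 12.
54 hashes to 1; slot 1 is free -> place at 1.
947 hashes to 11; 11,12 taken -> place at 13.
Table: [-, 54, -, 627, -, 180, 764, 271, -, 153, -, 760, 794, 947, -, -, -]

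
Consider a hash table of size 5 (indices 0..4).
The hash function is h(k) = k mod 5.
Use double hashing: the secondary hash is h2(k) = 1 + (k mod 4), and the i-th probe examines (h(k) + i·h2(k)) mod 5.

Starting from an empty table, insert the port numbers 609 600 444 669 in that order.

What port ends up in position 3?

669

Insert 609: h=4, slot 4 empty -> index 4.
Insert 600: h=0, slot 0 empty -> index 0.
Insert 444: h=4, h2=1, slots 4,0 occupied -> index 1.
Insert 669: h=4, h2=2, slots 4,1 occupied -> index 3.
Table: [600, 444, _, 669, 609]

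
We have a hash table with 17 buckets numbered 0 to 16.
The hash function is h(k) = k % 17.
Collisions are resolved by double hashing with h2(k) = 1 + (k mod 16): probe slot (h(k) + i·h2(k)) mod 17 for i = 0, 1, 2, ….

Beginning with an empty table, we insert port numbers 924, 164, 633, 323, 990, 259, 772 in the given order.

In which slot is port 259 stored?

924 hashes to 6; slot 6 is free → place at 6.
164 hashes to 11; slot 11 is free → place at 11.
633 hashes to 4; slot 4 is free → place at 4.
323 hashes to 0; slot 0 is free → place at 0.
990 hashes to 4, h2=15; 4 taken → place at 2.
259 hashes to 4, h2=4; 4 taken → place at 8.
772 hashes to 7; slot 7 is free → place at 7.
Table: [323, _, 990, _, 633, _, 924, 772, 259, _, _, 164, _, _, _, _, _]

8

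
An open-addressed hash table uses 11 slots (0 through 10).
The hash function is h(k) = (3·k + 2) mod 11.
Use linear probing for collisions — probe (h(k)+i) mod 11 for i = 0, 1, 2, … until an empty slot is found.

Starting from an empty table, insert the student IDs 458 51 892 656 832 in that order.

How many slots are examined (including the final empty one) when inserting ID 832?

Insert 458: h=1, slot 1 empty → index 1.
Insert 51: h=1, slot 1 occupied → index 2.
Insert 892: h=5, slot 5 empty → index 5.
Insert 656: h=1, slots 1,2 occupied → index 3.
Insert 832: h=1, slots 1,2,3 occupied → index 4.
Table: [-, 458, 51, 656, 832, 892, -, -, -, -, -]

4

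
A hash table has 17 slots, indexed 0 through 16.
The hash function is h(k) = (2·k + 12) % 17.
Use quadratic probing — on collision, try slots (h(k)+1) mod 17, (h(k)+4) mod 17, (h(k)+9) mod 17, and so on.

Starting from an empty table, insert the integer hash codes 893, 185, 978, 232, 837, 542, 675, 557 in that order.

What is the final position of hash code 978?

14

893 hashes to 13; slot 13 is free → place at 13.
185 hashes to 8; slot 8 is free → place at 8.
978 hashes to 13; 13 taken → place at 14.
232 hashes to 0; slot 0 is free → place at 0.
837 hashes to 3; slot 3 is free → place at 3.
542 hashes to 8; 8 taken → place at 9.
675 hashes to 2; slot 2 is free → place at 2.
557 hashes to 4; slot 4 is free → place at 4.
Table: [232, -, 675, 837, 557, -, -, -, 185, 542, -, -, -, 893, 978, -, -]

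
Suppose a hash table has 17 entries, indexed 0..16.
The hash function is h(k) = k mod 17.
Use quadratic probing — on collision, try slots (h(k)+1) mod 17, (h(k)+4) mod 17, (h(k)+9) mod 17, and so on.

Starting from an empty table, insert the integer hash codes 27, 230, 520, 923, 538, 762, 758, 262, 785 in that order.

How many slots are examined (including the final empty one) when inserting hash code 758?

Insert 27: h=10, slot 10 empty -> index 10.
Insert 230: h=9, slot 9 empty -> index 9.
Insert 520: h=10, slot 10 occupied -> index 11.
Insert 923: h=5, slot 5 empty -> index 5.
Insert 538: h=11, slot 11 occupied -> index 12.
Insert 762: h=14, slot 14 empty -> index 14.
Insert 758: h=10, slots 10,11,14 occupied -> index 2.
Insert 262: h=7, slot 7 empty -> index 7.
Insert 785: h=3, slot 3 empty -> index 3.
Table: [∅, ∅, 758, 785, ∅, 923, ∅, 262, ∅, 230, 27, 520, 538, ∅, 762, ∅, ∅]

4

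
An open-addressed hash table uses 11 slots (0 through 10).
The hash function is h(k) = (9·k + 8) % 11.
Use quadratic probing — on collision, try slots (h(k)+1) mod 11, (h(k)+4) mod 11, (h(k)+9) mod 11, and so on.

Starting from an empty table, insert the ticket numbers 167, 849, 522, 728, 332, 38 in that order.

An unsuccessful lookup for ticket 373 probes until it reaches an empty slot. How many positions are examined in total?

2

167 hashes to 4; slot 4 is free → place at 4.
849 hashes to 4; 4 taken → place at 5.
522 hashes to 9; slot 9 is free → place at 9.
728 hashes to 4; 4,5 taken → place at 8.
332 hashes to 4; 4,5,8 taken → place at 2.
38 hashes to 9; 9 taken → place at 10.
Table: [., ., 332, ., 167, 849, ., ., 728, 522, 38]
Lookup 373: h=10, probe 10,0 → slot 0 empty, not found.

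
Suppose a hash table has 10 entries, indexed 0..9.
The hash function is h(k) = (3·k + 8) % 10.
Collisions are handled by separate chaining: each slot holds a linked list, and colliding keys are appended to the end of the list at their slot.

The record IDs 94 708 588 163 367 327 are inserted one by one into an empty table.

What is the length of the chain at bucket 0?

1

94 -> bucket 0
708 -> bucket 2
588 -> bucket 2 (collision)
163 -> bucket 7
367 -> bucket 9
327 -> bucket 9 (collision)
Final buckets:
0: 94
1: ∅
2: 708 -> 588
3: ∅
4: ∅
5: ∅
6: ∅
7: 163
8: ∅
9: 367 -> 327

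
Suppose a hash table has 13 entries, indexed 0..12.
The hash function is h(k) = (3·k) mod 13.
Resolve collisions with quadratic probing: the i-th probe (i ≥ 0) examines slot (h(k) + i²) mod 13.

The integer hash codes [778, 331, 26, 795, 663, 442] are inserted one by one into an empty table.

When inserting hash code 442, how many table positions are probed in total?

778: h=7 -> slot 7
331: h=5 -> slot 5
26: h=0 -> slot 0
795: h=6 -> slot 6
663: h=0, probe 0,1 -> slot 1
442: h=0, probe 0,1,4 -> slot 4
Table: [26, 663, —, —, 442, 331, 795, 778, —, —, —, —, —]

3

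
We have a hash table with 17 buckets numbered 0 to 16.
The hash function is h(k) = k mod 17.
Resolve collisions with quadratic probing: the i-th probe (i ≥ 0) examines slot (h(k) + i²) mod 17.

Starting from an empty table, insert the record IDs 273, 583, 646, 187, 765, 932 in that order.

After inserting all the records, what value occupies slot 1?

273

273: h=1 => slot 1
583: h=5 => slot 5
646: h=0 => slot 0
187: h=0, probe 0,1,4 => slot 4
765: h=0, probe 0,1,4,9 => slot 9
932: h=14 => slot 14
Table: [646, 273, —, —, 187, 583, —, —, —, 765, —, —, —, —, 932, —, —]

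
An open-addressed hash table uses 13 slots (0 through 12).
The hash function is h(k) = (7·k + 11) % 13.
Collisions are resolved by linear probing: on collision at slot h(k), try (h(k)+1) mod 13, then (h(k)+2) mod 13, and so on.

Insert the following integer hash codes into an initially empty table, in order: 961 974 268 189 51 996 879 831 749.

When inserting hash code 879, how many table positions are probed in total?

961: h=4 → slot 4
974: h=4, probe 4,5 → slot 5
268: h=2 → slot 2
189: h=8 → slot 8
51: h=4, probe 4,5,6 → slot 6
996: h=2, probe 2,3 → slot 3
879: h=2, probe 2,3,4,5,6,7 → slot 7
831: h=4, probe 4,5,6,7,8,9 → slot 9
749: h=2, probe 2,3,4,5,6,7,8,9,10 → slot 10
Table: [∅, ∅, 268, 996, 961, 974, 51, 879, 189, 831, 749, ∅, ∅]

6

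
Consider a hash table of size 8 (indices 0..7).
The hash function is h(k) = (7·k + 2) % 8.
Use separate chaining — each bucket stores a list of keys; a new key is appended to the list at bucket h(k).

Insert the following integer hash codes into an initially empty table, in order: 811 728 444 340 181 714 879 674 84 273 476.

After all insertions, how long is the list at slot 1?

811 → bucket 7
728 → bucket 2
444 → bucket 6
340 → bucket 6 (collision)
181 → bucket 5
714 → bucket 0
879 → bucket 3
674 → bucket 0 (collision)
84 → bucket 6 (collision)
273 → bucket 1
476 → bucket 6 (collision)
Final buckets:
0: 714 -> 674
1: 273
2: 728
3: 879
4: ∅
5: 181
6: 444 -> 340 -> 84 -> 476
7: 811

1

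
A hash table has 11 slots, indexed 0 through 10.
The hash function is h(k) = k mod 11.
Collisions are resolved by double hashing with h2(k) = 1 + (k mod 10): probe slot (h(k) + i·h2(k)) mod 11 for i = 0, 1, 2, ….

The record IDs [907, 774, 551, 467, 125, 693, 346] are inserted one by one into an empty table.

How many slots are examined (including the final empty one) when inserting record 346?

907 hashes to 5; slot 5 is free => place at 5.
774 hashes to 4; slot 4 is free => place at 4.
551 hashes to 1; slot 1 is free => place at 1.
467 hashes to 5, h2=8; 5 taken => place at 2.
125 hashes to 4, h2=6; 4 taken => place at 10.
693 hashes to 0; slot 0 is free => place at 0.
346 hashes to 5, h2=7; 5,1 taken => place at 8.
Table: [693, 551, 467, ., 774, 907, ., ., 346, ., 125]

3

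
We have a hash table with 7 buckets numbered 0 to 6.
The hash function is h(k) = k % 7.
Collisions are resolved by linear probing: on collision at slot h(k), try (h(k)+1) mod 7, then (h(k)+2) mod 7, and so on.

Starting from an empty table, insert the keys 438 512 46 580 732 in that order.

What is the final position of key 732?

0

Insert 438: h=4, slot 4 empty -> index 4.
Insert 512: h=1, slot 1 empty -> index 1.
Insert 46: h=4, slot 4 occupied -> index 5.
Insert 580: h=6, slot 6 empty -> index 6.
Insert 732: h=4, slots 4,5,6 occupied -> index 0.
Table: [732, 512, _, _, 438, 46, 580]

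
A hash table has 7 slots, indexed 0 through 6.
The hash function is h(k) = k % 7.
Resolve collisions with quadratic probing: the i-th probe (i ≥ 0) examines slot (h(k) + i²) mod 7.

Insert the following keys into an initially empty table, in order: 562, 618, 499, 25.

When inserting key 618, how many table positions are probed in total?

562 hashes to 2; slot 2 is free => place at 2.
618 hashes to 2; 2 taken => place at 3.
499 hashes to 2; 2,3 taken => place at 6.
25 hashes to 4; slot 4 is free => place at 4.
Table: [-, -, 562, 618, 25, -, 499]

2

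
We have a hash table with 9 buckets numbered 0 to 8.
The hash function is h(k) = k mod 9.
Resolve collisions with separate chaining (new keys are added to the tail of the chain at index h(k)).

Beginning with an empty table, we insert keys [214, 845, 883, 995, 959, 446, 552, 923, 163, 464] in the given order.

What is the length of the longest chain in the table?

214 -> bucket 7
845 -> bucket 8
883 -> bucket 1
995 -> bucket 5
959 -> bucket 5 (collision)
446 -> bucket 5 (collision)
552 -> bucket 3
923 -> bucket 5 (collision)
163 -> bucket 1 (collision)
464 -> bucket 5 (collision)
Final buckets:
0: ∅
1: 883 -> 163
2: ∅
3: 552
4: ∅
5: 995 -> 959 -> 446 -> 923 -> 464
6: ∅
7: 214
8: 845

5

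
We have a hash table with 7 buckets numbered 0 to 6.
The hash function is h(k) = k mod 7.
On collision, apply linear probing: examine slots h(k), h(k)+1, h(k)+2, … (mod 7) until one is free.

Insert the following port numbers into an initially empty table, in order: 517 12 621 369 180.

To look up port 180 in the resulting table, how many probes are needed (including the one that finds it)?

Insert 517: h=6, slot 6 empty => index 6.
Insert 12: h=5, slot 5 empty => index 5.
Insert 621: h=5, slots 5,6 occupied => index 0.
Insert 369: h=5, slots 5,6,0 occupied => index 1.
Insert 180: h=5, slots 5,6,0,1 occupied => index 2.
Table: [621, 369, 180, ., ., 12, 517]
Lookup 180: h=5, probe 5,6,0,1,2 → found at 2.

5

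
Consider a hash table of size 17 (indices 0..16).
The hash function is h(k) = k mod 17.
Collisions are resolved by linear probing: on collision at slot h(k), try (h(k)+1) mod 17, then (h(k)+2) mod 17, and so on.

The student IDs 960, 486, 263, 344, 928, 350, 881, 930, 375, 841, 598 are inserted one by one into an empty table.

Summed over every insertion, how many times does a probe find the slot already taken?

12

960 hashes to 8; slot 8 is free → place at 8.
486 hashes to 10; slot 10 is free → place at 10.
263 hashes to 8; 8 taken → place at 9.
344 hashes to 4; slot 4 is free → place at 4.
928 hashes to 10; 10 taken → place at 11.
350 hashes to 10; 10,11 taken → place at 12.
881 hashes to 14; slot 14 is free → place at 14.
930 hashes to 12; 12 taken → place at 13.
375 hashes to 1; slot 1 is free → place at 1.
841 hashes to 8; 8,9,10,11,12,13,14 taken → place at 15.
598 hashes to 3; slot 3 is free → place at 3.
Table: [-, 375, -, 598, 344, -, -, -, 960, 263, 486, 928, 350, 930, 881, 841, -]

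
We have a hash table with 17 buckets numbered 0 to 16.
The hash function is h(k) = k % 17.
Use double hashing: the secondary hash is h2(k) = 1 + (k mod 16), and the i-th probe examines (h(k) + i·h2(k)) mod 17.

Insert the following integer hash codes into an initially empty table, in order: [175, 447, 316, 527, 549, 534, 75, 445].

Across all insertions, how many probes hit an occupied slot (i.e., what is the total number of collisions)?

3

175: h=5 -> slot 5
447: h=5, h2=16, probe 5,4 -> slot 4
316: h=10 -> slot 10
527: h=0 -> slot 0
549: h=5, h2=6, probe 5,11 -> slot 11
534: h=7 -> slot 7
75: h=7, h2=12, probe 7,2 -> slot 2
445: h=3 -> slot 3
Table: [527, -, 75, 445, 447, 175, -, 534, -, -, 316, 549, -, -, -, -, -]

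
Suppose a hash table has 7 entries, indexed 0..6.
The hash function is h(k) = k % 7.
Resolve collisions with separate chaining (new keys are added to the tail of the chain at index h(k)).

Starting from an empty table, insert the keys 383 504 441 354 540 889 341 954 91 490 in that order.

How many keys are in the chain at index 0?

Insert 383: h=5, bucket 5 empty → new chain.
Insert 504: h=0, bucket 0 empty → new chain.
Insert 441: h=0, bucket 0 nonempty → append to chain.
Insert 354: h=4, bucket 4 empty → new chain.
Insert 540: h=1, bucket 1 empty → new chain.
Insert 889: h=0, bucket 0 nonempty → append to chain.
Insert 341: h=5, bucket 5 nonempty → append to chain.
Insert 954: h=2, bucket 2 empty → new chain.
Insert 91: h=0, bucket 0 nonempty → append to chain.
Insert 490: h=0, bucket 0 nonempty → append to chain.
Final buckets:
0: 504 -> 441 -> 889 -> 91 -> 490
1: 540
2: 954
3: -
4: 354
5: 383 -> 341
6: -

5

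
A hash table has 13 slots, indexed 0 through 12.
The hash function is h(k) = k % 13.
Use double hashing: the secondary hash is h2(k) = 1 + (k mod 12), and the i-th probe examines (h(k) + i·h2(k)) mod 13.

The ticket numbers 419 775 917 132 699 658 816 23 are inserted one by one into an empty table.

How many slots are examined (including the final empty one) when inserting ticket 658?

Insert 419: h=3, slot 3 empty → index 3.
Insert 775: h=8, slot 8 empty → index 8.
Insert 917: h=7, slot 7 empty → index 7.
Insert 132: h=2, slot 2 empty → index 2.
Insert 699: h=10, slot 10 empty → index 10.
Insert 658: h=8, h2=11, slot 8 occupied → index 6.
Insert 816: h=10, h2=1, slot 10 occupied → index 11.
Insert 23: h=10, h2=12, slot 10 occupied → index 9.
Table: [—, —, 132, 419, —, —, 658, 917, 775, 23, 699, 816, —]

2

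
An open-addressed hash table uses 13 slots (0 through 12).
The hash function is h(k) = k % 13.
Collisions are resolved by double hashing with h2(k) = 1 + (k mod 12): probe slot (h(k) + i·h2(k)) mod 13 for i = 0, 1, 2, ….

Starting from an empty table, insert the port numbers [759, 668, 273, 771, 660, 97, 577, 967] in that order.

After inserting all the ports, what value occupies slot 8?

967

Insert 759: h=5, slot 5 empty => index 5.
Insert 668: h=5, h2=9, slot 5 occupied => index 1.
Insert 273: h=0, slot 0 empty => index 0.
Insert 771: h=4, slot 4 empty => index 4.
Insert 660: h=10, slot 10 empty => index 10.
Insert 97: h=6, slot 6 empty => index 6.
Insert 577: h=5, h2=2, slot 5 occupied => index 7.
Insert 967: h=5, h2=8, slots 5,0 occupied => index 8.
Table: [273, 668, ∅, ∅, 771, 759, 97, 577, 967, ∅, 660, ∅, ∅]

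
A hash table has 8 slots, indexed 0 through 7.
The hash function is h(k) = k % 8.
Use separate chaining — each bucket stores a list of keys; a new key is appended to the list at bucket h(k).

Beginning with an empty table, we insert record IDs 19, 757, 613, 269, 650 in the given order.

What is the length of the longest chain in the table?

Insert 19: h=3, bucket 3 empty -> new chain.
Insert 757: h=5, bucket 5 empty -> new chain.
Insert 613: h=5, bucket 5 nonempty -> append to chain.
Insert 269: h=5, bucket 5 nonempty -> append to chain.
Insert 650: h=2, bucket 2 empty -> new chain.
Final buckets:
0: .
1: .
2: 650
3: 19
4: .
5: 757 -> 613 -> 269
6: .
7: .

3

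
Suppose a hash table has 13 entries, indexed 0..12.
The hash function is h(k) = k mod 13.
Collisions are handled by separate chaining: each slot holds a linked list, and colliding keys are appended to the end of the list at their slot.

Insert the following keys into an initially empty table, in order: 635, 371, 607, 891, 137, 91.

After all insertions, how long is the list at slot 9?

1

635 -> bucket 11
371 -> bucket 7
607 -> bucket 9
891 -> bucket 7 (collision)
137 -> bucket 7 (collision)
91 -> bucket 0
Final buckets:
0: 91
1: _
2: _
3: _
4: _
5: _
6: _
7: 371 -> 891 -> 137
8: _
9: 607
10: _
11: 635
12: _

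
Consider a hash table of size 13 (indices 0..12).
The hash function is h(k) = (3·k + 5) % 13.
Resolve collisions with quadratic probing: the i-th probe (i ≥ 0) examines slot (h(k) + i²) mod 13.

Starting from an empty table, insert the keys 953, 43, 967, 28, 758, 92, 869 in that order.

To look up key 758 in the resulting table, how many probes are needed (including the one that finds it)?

3

Insert 953: h=4, slot 4 empty -> index 4.
Insert 43: h=4, slot 4 occupied -> index 5.
Insert 967: h=7, slot 7 empty -> index 7.
Insert 28: h=11, slot 11 empty -> index 11.
Insert 758: h=4, slots 4,5 occupied -> index 8.
Insert 92: h=8, slot 8 occupied -> index 9.
Insert 869: h=12, slot 12 empty -> index 12.
Table: [-, -, -, -, 953, 43, -, 967, 758, 92, -, 28, 869]
Lookup 758: h=4, probe 4,5,8 → found at 8.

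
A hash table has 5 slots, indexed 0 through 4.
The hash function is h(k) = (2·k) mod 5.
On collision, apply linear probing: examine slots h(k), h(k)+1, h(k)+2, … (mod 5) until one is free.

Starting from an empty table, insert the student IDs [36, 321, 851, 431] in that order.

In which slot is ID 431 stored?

36 hashes to 2; slot 2 is free → place at 2.
321 hashes to 2; 2 taken → place at 3.
851 hashes to 2; 2,3 taken → place at 4.
431 hashes to 2; 2,3,4 taken → place at 0.
Table: [431, ∅, 36, 321, 851]

0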